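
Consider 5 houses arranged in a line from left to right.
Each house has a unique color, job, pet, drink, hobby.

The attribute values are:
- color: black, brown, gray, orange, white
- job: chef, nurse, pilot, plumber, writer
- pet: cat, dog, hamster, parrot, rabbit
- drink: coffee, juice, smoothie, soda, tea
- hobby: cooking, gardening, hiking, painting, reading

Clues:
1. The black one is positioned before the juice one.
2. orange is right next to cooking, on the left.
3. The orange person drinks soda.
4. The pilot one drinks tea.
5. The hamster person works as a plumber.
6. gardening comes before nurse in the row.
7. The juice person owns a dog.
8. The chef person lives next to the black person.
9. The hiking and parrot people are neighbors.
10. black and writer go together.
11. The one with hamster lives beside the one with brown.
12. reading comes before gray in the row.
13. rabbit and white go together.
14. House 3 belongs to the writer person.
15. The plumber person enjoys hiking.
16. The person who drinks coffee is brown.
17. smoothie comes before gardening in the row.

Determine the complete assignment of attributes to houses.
Solution:

House | Color | Job | Pet | Drink | Hobby
-----------------------------------------
  1   | orange | plumber | hamster | soda | hiking
  2   | brown | chef | parrot | coffee | cooking
  3   | black | writer | cat | smoothie | reading
  4   | white | pilot | rabbit | tea | gardening
  5   | gray | nurse | dog | juice | painting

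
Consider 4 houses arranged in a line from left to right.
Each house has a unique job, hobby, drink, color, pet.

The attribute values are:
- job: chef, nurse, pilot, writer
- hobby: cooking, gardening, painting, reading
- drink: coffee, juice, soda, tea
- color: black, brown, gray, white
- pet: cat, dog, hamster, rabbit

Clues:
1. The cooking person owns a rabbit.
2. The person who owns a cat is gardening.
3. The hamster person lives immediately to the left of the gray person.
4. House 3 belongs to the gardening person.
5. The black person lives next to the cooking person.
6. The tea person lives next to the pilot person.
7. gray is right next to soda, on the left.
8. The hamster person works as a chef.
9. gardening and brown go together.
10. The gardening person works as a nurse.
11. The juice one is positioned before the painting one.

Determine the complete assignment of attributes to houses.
Solution:

House | Job | Hobby | Drink | Color | Pet
-----------------------------------------
  1   | chef | reading | tea | black | hamster
  2   | pilot | cooking | juice | gray | rabbit
  3   | nurse | gardening | soda | brown | cat
  4   | writer | painting | coffee | white | dog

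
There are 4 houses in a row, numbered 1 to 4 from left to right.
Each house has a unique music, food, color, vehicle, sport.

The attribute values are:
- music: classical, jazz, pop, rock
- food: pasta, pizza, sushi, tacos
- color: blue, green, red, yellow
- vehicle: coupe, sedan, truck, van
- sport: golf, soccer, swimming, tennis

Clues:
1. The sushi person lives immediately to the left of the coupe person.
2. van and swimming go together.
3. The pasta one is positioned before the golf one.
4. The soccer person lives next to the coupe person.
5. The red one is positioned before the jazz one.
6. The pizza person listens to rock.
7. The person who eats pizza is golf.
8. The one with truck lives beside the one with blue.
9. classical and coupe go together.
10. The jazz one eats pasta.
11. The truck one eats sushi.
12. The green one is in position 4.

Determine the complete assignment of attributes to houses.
Solution:

House | Music | Food | Color | Vehicle | Sport
----------------------------------------------
  1   | pop | sushi | red | truck | soccer
  2   | classical | tacos | blue | coupe | tennis
  3   | jazz | pasta | yellow | van | swimming
  4   | rock | pizza | green | sedan | golf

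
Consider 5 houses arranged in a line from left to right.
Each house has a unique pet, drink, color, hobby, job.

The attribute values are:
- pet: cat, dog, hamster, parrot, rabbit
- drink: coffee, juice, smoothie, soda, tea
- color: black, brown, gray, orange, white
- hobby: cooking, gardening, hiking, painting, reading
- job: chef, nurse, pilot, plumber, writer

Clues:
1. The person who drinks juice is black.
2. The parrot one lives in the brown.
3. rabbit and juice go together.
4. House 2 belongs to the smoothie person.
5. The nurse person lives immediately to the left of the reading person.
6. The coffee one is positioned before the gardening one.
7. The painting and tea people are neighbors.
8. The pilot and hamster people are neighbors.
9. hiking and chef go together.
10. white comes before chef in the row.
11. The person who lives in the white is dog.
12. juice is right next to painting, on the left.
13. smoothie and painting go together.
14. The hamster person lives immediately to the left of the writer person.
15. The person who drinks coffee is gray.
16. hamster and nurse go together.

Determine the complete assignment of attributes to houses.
Solution:

House | Pet | Drink | Color | Hobby | Job
-----------------------------------------
  1   | rabbit | juice | black | cooking | pilot
  2   | hamster | smoothie | orange | painting | nurse
  3   | dog | tea | white | reading | writer
  4   | cat | coffee | gray | hiking | chef
  5   | parrot | soda | brown | gardening | plumber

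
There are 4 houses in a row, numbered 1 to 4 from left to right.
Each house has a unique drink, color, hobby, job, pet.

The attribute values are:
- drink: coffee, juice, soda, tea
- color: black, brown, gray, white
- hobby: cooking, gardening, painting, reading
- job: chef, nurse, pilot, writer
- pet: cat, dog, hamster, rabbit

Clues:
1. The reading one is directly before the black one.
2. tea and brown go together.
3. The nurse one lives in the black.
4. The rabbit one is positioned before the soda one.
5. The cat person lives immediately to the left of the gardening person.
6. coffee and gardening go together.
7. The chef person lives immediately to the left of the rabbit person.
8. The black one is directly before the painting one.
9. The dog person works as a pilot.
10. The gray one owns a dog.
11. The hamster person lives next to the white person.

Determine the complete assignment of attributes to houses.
Solution:

House | Drink | Color | Hobby | Job | Pet
-----------------------------------------
  1   | tea | brown | cooking | writer | hamster
  2   | juice | white | reading | chef | cat
  3   | coffee | black | gardening | nurse | rabbit
  4   | soda | gray | painting | pilot | dog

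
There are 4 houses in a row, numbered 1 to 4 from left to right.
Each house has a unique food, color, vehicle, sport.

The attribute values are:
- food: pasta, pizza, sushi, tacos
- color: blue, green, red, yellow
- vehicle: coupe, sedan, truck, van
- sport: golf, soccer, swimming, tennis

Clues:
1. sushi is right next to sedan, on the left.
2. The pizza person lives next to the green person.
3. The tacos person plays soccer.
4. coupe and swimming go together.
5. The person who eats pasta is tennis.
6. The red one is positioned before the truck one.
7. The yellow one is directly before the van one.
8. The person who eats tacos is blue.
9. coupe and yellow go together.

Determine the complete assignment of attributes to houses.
Solution:

House | Food | Color | Vehicle | Sport
--------------------------------------
  1   | pizza | yellow | coupe | swimming
  2   | sushi | green | van | golf
  3   | pasta | red | sedan | tennis
  4   | tacos | blue | truck | soccer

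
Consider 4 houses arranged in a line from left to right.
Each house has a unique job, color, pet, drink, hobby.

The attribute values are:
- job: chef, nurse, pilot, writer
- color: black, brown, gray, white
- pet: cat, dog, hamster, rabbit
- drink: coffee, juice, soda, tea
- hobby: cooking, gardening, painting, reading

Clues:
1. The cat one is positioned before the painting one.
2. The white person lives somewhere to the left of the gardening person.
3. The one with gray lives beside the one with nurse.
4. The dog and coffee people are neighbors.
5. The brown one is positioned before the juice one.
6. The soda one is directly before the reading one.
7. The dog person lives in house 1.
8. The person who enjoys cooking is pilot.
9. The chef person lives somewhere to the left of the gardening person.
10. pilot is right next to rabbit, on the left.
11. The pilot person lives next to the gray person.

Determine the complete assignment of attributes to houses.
Solution:

House | Job | Color | Pet | Drink | Hobby
-----------------------------------------
  1   | pilot | white | dog | soda | cooking
  2   | chef | gray | rabbit | coffee | reading
  3   | nurse | brown | cat | tea | gardening
  4   | writer | black | hamster | juice | painting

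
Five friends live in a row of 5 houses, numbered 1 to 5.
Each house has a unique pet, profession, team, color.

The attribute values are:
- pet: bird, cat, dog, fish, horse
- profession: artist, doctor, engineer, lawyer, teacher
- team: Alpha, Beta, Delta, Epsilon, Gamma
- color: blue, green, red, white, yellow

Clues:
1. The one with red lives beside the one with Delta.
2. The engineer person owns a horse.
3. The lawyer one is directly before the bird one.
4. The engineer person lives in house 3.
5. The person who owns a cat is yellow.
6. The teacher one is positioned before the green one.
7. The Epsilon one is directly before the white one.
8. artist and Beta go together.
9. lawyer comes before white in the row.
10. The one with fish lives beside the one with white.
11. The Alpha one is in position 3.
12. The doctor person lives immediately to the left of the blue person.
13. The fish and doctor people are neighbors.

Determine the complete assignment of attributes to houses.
Solution:

House | Pet | Profession | Team | Color
---------------------------------------
  1   | fish | lawyer | Epsilon | red
  2   | bird | doctor | Delta | white
  3   | horse | engineer | Alpha | blue
  4   | cat | teacher | Gamma | yellow
  5   | dog | artist | Beta | green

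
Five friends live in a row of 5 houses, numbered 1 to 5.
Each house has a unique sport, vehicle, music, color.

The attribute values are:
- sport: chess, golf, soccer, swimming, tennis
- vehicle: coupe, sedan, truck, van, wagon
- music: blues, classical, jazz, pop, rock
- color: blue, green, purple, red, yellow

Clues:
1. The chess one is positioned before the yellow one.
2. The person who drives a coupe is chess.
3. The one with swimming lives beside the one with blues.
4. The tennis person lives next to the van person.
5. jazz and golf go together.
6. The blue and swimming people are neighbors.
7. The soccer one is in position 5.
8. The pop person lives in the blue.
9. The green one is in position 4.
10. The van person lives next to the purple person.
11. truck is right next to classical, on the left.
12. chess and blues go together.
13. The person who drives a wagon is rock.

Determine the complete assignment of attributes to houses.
Solution:

House | Sport | Vehicle | Music | Color
---------------------------------------
  1   | tennis | truck | pop | blue
  2   | swimming | van | classical | red
  3   | chess | coupe | blues | purple
  4   | golf | sedan | jazz | green
  5   | soccer | wagon | rock | yellow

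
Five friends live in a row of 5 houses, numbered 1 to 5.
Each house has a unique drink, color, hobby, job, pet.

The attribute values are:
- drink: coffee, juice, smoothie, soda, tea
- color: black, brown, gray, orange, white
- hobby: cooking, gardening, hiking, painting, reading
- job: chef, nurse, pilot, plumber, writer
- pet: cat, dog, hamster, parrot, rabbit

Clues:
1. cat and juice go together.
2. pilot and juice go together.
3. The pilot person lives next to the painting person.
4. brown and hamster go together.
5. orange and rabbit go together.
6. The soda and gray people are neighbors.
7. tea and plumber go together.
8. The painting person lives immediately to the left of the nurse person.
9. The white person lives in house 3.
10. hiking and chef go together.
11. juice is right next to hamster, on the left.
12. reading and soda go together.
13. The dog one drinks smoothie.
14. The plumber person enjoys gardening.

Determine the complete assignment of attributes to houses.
Solution:

House | Drink | Color | Hobby | Job | Pet
-----------------------------------------
  1   | juice | black | cooking | pilot | cat
  2   | coffee | brown | painting | writer | hamster
  3   | soda | white | reading | nurse | parrot
  4   | smoothie | gray | hiking | chef | dog
  5   | tea | orange | gardening | plumber | rabbit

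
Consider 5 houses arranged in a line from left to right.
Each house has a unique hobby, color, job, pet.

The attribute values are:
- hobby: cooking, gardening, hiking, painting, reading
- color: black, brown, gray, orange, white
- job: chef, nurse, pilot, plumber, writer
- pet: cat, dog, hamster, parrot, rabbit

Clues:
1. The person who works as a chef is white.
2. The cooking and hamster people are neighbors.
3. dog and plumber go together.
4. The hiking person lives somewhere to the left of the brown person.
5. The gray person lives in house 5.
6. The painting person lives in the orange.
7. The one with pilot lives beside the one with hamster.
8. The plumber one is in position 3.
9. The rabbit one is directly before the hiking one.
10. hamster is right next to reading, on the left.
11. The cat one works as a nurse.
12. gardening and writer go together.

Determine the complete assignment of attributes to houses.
Solution:

House | Hobby | Color | Job | Pet
---------------------------------
  1   | cooking | black | pilot | rabbit
  2   | hiking | white | chef | hamster
  3   | reading | brown | plumber | dog
  4   | painting | orange | nurse | cat
  5   | gardening | gray | writer | parrot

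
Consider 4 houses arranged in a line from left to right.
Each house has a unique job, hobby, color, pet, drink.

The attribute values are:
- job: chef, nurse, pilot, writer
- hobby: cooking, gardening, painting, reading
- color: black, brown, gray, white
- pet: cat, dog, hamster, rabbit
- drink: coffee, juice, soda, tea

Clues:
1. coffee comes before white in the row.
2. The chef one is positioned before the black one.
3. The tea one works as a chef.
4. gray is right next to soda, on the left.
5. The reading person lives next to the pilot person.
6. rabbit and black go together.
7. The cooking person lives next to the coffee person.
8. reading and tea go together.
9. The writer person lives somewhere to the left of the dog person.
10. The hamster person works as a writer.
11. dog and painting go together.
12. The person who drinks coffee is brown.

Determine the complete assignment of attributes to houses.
Solution:

House | Job | Hobby | Color | Pet | Drink
-----------------------------------------
  1   | chef | reading | gray | cat | tea
  2   | pilot | cooking | black | rabbit | soda
  3   | writer | gardening | brown | hamster | coffee
  4   | nurse | painting | white | dog | juice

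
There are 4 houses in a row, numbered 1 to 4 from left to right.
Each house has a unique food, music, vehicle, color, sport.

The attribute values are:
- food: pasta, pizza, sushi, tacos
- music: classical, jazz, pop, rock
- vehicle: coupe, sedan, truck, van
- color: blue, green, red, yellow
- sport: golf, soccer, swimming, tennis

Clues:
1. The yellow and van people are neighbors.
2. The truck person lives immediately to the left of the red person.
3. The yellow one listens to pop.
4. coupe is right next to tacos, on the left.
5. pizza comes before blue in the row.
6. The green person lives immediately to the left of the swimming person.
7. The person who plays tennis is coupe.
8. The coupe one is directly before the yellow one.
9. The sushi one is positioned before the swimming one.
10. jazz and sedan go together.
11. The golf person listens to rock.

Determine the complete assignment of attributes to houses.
Solution:

House | Food | Music | Vehicle | Color | Sport
----------------------------------------------
  1   | sushi | classical | coupe | green | tennis
  2   | tacos | pop | truck | yellow | swimming
  3   | pizza | rock | van | red | golf
  4   | pasta | jazz | sedan | blue | soccer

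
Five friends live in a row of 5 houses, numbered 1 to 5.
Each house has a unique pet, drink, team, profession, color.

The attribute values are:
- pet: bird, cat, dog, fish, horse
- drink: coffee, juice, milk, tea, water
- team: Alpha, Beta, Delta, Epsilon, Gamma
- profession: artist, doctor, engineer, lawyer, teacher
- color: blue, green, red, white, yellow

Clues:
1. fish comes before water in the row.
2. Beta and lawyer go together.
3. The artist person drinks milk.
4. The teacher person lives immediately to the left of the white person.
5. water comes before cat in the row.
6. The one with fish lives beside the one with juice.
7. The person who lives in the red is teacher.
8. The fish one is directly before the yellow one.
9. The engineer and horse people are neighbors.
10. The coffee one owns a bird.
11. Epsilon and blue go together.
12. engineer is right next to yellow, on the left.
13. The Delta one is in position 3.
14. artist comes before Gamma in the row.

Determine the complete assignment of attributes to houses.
Solution:

House | Pet | Drink | Team | Profession | Color
-----------------------------------------------
  1   | fish | tea | Epsilon | engineer | blue
  2   | horse | juice | Beta | lawyer | yellow
  3   | dog | water | Delta | teacher | red
  4   | cat | milk | Alpha | artist | white
  5   | bird | coffee | Gamma | doctor | green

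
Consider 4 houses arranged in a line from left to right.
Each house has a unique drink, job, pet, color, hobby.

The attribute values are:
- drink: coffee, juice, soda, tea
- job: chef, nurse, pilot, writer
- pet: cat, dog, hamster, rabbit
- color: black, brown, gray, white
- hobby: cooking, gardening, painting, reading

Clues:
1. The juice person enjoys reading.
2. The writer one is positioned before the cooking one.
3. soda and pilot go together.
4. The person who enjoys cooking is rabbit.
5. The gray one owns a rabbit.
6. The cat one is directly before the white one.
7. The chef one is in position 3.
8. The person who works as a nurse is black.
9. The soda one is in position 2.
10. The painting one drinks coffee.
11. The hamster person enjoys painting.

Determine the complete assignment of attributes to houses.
Solution:

House | Drink | Job | Pet | Color | Hobby
-----------------------------------------
  1   | juice | writer | cat | brown | reading
  2   | soda | pilot | dog | white | gardening
  3   | tea | chef | rabbit | gray | cooking
  4   | coffee | nurse | hamster | black | painting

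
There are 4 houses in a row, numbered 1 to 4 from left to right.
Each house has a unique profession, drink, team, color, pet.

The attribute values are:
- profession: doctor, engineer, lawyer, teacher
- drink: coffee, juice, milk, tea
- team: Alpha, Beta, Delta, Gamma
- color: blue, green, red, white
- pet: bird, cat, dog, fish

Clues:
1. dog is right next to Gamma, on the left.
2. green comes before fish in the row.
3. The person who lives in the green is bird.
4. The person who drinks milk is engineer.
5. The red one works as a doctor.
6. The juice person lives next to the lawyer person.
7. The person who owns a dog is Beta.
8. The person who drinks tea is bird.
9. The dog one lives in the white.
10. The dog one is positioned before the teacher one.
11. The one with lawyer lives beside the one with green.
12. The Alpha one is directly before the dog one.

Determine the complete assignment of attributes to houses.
Solution:

House | Profession | Drink | Team | Color | Pet
-----------------------------------------------
  1   | doctor | juice | Alpha | red | cat
  2   | lawyer | coffee | Beta | white | dog
  3   | teacher | tea | Gamma | green | bird
  4   | engineer | milk | Delta | blue | fish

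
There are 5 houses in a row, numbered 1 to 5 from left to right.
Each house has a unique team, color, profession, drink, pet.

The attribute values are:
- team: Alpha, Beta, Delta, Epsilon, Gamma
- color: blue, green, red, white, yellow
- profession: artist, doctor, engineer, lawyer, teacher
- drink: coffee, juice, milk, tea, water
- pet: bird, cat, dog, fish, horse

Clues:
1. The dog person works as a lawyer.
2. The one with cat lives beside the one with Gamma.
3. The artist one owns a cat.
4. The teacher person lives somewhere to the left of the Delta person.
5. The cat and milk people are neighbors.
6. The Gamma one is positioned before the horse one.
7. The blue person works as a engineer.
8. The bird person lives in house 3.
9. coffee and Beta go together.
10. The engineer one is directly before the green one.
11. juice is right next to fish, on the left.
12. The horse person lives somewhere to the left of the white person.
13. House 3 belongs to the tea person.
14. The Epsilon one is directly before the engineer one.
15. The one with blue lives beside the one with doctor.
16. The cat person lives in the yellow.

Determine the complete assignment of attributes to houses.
Solution:

House | Team | Color | Profession | Drink | Pet
-----------------------------------------------
  1   | Epsilon | yellow | artist | juice | cat
  2   | Gamma | blue | engineer | milk | fish
  3   | Alpha | green | doctor | tea | bird
  4   | Beta | red | teacher | coffee | horse
  5   | Delta | white | lawyer | water | dog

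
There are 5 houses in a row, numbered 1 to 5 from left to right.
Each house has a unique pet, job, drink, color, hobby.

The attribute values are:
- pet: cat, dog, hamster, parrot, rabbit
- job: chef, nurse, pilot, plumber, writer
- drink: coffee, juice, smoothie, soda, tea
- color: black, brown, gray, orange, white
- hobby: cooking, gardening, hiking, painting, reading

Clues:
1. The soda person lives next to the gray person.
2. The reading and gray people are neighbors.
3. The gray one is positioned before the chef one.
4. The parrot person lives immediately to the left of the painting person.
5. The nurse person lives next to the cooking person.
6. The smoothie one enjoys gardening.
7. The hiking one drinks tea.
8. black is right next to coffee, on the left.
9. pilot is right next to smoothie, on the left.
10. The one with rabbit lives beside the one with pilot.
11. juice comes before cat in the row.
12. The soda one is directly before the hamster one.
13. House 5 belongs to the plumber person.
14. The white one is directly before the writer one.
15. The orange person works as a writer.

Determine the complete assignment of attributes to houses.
Solution:

House | Pet | Job | Drink | Color | Hobby
-----------------------------------------
  1   | rabbit | nurse | soda | black | reading
  2   | hamster | pilot | coffee | gray | cooking
  3   | parrot | chef | smoothie | white | gardening
  4   | dog | writer | juice | orange | painting
  5   | cat | plumber | tea | brown | hiking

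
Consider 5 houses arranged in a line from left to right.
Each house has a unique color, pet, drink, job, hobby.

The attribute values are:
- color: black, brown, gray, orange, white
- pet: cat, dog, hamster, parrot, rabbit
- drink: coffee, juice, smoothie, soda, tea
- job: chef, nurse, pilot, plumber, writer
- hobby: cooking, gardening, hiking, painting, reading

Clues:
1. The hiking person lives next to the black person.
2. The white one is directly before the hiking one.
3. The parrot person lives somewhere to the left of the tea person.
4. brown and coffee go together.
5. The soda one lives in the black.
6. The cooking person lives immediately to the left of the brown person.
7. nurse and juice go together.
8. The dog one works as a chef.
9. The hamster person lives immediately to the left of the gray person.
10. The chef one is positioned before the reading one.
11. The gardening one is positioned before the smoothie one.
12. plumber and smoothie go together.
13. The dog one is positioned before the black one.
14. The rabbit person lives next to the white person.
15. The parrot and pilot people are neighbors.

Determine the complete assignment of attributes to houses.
Solution:

House | Color | Pet | Drink | Job | Hobby
-----------------------------------------
  1   | orange | parrot | juice | nurse | cooking
  2   | brown | rabbit | coffee | pilot | gardening
  3   | white | hamster | smoothie | plumber | painting
  4   | gray | dog | tea | chef | hiking
  5   | black | cat | soda | writer | reading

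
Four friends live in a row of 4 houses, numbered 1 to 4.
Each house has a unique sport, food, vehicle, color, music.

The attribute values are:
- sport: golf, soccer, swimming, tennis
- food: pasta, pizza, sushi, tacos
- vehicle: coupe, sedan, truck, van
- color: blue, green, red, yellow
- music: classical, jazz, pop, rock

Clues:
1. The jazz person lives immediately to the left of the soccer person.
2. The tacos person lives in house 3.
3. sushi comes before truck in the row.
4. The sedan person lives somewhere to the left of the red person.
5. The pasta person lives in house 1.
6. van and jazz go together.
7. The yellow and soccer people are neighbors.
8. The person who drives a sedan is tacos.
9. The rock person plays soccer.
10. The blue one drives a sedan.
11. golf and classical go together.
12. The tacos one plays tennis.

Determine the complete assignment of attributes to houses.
Solution:

House | Sport | Food | Vehicle | Color | Music
----------------------------------------------
  1   | swimming | pasta | van | yellow | jazz
  2   | soccer | sushi | coupe | green | rock
  3   | tennis | tacos | sedan | blue | pop
  4   | golf | pizza | truck | red | classical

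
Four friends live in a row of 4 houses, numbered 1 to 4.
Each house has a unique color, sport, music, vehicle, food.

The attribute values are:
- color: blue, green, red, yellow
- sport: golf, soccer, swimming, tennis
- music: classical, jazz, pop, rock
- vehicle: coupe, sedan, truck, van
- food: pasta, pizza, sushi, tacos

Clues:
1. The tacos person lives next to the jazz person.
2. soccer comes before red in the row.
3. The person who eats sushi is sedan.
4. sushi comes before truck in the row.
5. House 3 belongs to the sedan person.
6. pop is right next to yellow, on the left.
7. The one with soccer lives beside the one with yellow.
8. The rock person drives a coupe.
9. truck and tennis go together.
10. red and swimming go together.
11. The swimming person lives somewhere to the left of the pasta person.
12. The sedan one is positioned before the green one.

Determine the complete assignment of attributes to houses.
Solution:

House | Color | Sport | Music | Vehicle | Food
----------------------------------------------
  1   | blue | soccer | pop | van | pizza
  2   | yellow | golf | rock | coupe | tacos
  3   | red | swimming | jazz | sedan | sushi
  4   | green | tennis | classical | truck | pasta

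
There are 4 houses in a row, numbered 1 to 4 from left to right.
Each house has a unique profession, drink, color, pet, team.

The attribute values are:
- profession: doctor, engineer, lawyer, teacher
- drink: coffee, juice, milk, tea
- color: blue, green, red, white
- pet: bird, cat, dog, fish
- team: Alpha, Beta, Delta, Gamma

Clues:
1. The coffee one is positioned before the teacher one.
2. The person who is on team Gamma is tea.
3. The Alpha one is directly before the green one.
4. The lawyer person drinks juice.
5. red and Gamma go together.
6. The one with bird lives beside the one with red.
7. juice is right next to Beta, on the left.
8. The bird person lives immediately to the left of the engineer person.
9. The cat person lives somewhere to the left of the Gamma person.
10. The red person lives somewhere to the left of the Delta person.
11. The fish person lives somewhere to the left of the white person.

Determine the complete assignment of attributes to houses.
Solution:

House | Profession | Drink | Color | Pet | Team
-----------------------------------------------
  1   | lawyer | juice | blue | cat | Alpha
  2   | doctor | coffee | green | bird | Beta
  3   | engineer | tea | red | fish | Gamma
  4   | teacher | milk | white | dog | Delta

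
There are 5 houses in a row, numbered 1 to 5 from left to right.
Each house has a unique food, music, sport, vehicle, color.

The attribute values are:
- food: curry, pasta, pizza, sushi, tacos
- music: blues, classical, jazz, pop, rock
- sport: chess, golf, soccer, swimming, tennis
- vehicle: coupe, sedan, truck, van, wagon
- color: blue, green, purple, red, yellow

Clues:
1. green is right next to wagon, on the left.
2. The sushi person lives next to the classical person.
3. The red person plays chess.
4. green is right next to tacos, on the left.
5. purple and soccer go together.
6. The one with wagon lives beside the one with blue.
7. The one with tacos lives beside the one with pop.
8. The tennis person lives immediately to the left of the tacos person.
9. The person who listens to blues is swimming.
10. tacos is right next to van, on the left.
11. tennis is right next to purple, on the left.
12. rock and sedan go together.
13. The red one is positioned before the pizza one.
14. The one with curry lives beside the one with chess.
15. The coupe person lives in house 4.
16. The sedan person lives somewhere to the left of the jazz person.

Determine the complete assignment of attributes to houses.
Solution:

House | Food | Music | Sport | Vehicle | Color
----------------------------------------------
  1   | sushi | rock | tennis | sedan | green
  2   | tacos | classical | soccer | wagon | purple
  3   | curry | pop | golf | van | blue
  4   | pasta | jazz | chess | coupe | red
  5   | pizza | blues | swimming | truck | yellow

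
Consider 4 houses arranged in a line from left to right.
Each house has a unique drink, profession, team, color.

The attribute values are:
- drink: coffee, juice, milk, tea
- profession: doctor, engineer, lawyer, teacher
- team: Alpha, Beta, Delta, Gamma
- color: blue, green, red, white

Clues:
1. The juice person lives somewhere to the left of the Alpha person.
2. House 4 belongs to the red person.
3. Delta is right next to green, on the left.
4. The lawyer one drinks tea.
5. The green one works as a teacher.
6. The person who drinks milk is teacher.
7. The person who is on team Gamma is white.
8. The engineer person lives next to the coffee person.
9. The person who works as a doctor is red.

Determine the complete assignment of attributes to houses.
Solution:

House | Drink | Profession | Team | Color
-----------------------------------------
  1   | tea | lawyer | Delta | blue
  2   | milk | teacher | Beta | green
  3   | juice | engineer | Gamma | white
  4   | coffee | doctor | Alpha | red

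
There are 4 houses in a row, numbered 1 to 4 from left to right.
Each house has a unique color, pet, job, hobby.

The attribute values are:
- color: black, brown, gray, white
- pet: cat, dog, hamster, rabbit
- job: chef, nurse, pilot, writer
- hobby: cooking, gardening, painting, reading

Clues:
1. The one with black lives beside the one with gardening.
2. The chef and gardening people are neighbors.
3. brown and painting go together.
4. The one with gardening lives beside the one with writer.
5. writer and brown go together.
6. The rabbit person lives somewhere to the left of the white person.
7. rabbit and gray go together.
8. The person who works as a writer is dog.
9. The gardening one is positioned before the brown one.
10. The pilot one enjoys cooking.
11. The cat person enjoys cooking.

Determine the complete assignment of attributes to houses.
Solution:

House | Color | Pet | Job | Hobby
---------------------------------
  1   | black | hamster | chef | reading
  2   | gray | rabbit | nurse | gardening
  3   | brown | dog | writer | painting
  4   | white | cat | pilot | cooking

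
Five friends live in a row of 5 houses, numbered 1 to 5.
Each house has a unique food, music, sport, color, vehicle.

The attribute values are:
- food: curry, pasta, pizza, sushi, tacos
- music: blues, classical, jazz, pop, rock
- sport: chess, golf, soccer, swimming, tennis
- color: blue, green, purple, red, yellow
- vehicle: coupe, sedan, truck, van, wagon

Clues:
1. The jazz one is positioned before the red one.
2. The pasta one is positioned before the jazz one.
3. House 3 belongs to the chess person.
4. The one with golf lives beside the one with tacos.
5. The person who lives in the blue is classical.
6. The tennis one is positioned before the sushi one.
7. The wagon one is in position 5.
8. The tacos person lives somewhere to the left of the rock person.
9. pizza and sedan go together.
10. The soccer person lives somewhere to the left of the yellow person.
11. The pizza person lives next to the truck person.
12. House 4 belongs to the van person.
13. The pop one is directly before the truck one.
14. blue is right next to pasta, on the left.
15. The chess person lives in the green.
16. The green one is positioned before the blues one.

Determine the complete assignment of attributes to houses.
Solution:

House | Food | Music | Sport | Color | Vehicle
----------------------------------------------
  1   | pizza | pop | golf | purple | sedan
  2   | tacos | classical | soccer | blue | truck
  3   | pasta | rock | chess | green | coupe
  4   | curry | jazz | tennis | yellow | van
  5   | sushi | blues | swimming | red | wagon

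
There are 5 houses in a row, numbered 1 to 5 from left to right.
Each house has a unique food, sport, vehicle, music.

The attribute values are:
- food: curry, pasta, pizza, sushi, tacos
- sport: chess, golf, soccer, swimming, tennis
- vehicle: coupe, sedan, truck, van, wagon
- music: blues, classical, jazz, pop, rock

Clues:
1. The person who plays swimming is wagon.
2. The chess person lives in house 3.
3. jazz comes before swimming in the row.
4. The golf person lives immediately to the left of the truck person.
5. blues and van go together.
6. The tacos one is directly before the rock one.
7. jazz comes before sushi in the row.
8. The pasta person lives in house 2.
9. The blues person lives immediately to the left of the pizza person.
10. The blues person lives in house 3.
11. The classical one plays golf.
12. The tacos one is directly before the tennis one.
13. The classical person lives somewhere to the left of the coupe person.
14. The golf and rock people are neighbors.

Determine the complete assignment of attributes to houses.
Solution:

House | Food | Sport | Vehicle | Music
--------------------------------------
  1   | tacos | golf | sedan | classical
  2   | pasta | tennis | truck | rock
  3   | curry | chess | van | blues
  4   | pizza | soccer | coupe | jazz
  5   | sushi | swimming | wagon | pop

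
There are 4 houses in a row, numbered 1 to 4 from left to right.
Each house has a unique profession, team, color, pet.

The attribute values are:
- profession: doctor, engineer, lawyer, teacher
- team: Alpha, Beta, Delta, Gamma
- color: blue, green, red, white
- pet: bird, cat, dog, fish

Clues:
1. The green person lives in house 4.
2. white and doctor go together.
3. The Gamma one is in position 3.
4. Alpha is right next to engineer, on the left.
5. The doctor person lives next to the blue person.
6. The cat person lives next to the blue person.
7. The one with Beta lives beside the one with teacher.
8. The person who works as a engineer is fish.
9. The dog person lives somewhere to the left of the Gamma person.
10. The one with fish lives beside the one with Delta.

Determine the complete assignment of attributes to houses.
Solution:

House | Profession | Team | Color | Pet
---------------------------------------
  1   | doctor | Beta | white | cat
  2   | teacher | Alpha | blue | dog
  3   | engineer | Gamma | red | fish
  4   | lawyer | Delta | green | bird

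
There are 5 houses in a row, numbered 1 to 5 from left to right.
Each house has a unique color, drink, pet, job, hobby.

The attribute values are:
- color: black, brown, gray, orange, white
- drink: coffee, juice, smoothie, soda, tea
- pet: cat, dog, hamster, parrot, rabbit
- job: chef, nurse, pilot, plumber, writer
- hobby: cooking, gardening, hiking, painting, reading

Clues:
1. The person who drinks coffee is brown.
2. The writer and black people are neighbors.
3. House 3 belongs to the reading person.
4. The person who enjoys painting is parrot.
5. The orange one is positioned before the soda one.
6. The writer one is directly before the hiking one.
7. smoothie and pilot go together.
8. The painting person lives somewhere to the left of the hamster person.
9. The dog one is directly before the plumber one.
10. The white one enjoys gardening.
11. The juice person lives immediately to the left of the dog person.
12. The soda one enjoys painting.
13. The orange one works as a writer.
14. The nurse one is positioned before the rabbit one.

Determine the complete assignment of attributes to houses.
Solution:

House | Color | Drink | Pet | Job | Hobby
-----------------------------------------
  1   | orange | juice | cat | writer | cooking
  2   | black | tea | dog | nurse | hiking
  3   | brown | coffee | rabbit | plumber | reading
  4   | gray | soda | parrot | chef | painting
  5   | white | smoothie | hamster | pilot | gardening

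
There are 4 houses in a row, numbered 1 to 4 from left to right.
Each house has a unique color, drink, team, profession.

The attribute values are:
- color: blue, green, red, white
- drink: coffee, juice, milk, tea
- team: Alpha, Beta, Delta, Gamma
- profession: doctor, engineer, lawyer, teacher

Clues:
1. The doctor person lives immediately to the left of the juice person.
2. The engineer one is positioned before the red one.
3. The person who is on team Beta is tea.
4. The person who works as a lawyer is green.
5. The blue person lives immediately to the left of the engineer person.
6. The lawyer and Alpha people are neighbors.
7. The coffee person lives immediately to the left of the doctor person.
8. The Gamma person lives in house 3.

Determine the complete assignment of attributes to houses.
Solution:

House | Color | Drink | Team | Profession
-----------------------------------------
  1   | green | coffee | Delta | lawyer
  2   | blue | milk | Alpha | doctor
  3   | white | juice | Gamma | engineer
  4   | red | tea | Beta | teacher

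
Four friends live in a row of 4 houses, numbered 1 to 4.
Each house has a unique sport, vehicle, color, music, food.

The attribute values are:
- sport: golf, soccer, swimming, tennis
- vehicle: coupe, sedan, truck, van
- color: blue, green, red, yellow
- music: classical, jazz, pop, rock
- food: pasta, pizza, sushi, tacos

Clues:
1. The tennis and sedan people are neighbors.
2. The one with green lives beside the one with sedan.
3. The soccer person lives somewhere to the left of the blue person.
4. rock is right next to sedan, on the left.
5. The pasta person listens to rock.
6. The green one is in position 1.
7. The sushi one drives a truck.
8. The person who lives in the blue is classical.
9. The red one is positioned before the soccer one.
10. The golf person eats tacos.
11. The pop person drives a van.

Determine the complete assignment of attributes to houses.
Solution:

House | Sport | Vehicle | Color | Music | Food
----------------------------------------------
  1   | tennis | coupe | green | rock | pasta
  2   | golf | sedan | red | jazz | tacos
  3   | soccer | van | yellow | pop | pizza
  4   | swimming | truck | blue | classical | sushi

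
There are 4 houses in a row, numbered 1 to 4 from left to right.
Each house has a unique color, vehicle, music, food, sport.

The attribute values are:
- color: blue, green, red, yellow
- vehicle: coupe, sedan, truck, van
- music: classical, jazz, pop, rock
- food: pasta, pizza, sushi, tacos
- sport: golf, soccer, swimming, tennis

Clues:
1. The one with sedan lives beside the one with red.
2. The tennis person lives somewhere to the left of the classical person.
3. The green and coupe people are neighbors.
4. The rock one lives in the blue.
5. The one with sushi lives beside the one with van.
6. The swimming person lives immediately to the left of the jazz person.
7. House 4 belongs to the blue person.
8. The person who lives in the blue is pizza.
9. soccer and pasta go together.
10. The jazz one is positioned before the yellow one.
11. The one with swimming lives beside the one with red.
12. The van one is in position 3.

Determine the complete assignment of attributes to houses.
Solution:

House | Color | Vehicle | Music | Food | Sport
----------------------------------------------
  1   | green | sedan | pop | tacos | swimming
  2   | red | coupe | jazz | sushi | tennis
  3   | yellow | van | classical | pasta | soccer
  4   | blue | truck | rock | pizza | golf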